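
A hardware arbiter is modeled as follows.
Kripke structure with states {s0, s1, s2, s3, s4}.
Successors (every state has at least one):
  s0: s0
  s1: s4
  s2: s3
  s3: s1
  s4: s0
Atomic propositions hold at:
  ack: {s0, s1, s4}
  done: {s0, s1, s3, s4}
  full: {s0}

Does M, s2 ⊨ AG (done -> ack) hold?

Sat(done -> ack) = {s0, s1, s2, s4}
AG (done -> ack): greatest fixpoint, start Z0 = {s0, s1, s2, s4}, keep only states in Sat with every successor in Z. Z1 = {s0, s1, s4}; fixed.
Sat(AG (done -> ack)) = {s0, s1, s4}
s2 ∉ Sat(AG (done -> ack)) = {s0, s1, s4}, so the formula does not hold at s2.

No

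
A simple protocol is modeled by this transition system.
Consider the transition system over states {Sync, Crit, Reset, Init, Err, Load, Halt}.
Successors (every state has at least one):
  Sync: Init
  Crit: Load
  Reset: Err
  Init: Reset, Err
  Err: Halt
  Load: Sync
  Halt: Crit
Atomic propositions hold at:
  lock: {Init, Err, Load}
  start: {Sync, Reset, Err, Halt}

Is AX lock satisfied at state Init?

No

Sat(AX lock) = {s : every successor in {Init, Err, Load}} = {Sync, Crit, Reset}
Init ∉ Sat(AX lock) = {Sync, Crit, Reset}, so the formula does not hold at Init.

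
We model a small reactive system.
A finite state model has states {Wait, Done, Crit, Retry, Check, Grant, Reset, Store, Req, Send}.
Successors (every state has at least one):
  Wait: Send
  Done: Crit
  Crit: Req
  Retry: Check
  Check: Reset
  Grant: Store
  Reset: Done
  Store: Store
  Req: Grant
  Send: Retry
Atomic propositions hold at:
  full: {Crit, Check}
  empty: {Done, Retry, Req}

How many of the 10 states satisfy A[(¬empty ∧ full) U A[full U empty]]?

4

Sat(¬empty) = {Wait, Crit, Check, Grant, Reset, Store, Send}
Sat(¬empty ∧ full) = {Crit, Check}
A[full U empty]: least fixpoint, start Z0 = Sat(empty) = {Done, Retry, Req}, add states in Sat(full) with every successor in Z. Z1 = {Done, Crit, Retry, Req}; fixed.
Sat(A[full U empty]) = {Done, Crit, Retry, Req}
A[(¬empty ∧ full) U A[full U empty]]: least fixpoint, start Z0 = Sat(A[full U empty]) = {Done, Crit, Retry, Req}, add states in Sat(¬empty ∧ full) with every successor in Z. Already a fixed point.
Sat(A[(¬empty ∧ full) U A[full U empty]]) = {Done, Crit, Retry, Req}
|Sat(A[(¬empty ∧ full) U A[full U empty]])| = |{Done, Crit, Retry, Req}| = 4.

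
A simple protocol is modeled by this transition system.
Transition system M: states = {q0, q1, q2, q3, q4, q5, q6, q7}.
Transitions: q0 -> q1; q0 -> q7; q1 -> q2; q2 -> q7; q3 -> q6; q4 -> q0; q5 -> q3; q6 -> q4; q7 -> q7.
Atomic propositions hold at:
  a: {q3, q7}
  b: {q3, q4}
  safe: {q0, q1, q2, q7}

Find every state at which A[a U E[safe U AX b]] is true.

Sat(AX b) = {s : every successor in {q3, q4}} = {q5, q6}
E[safe U AX b]: least fixpoint, start Z0 = Sat(AX b) = {q5, q6}, add states in Sat(safe) with some successor in Z. Already a fixed point.
Sat(E[safe U AX b]) = {q5, q6}
A[a U E[safe U AX b]]: least fixpoint, start Z0 = Sat(E[safe U AX b]) = {q5, q6}, add states in Sat(a) with every successor in Z. Z1 = {q3, q5, q6}; fixed.
Sat(A[a U E[safe U AX b]]) = {q3, q5, q6}

{q3, q5, q6}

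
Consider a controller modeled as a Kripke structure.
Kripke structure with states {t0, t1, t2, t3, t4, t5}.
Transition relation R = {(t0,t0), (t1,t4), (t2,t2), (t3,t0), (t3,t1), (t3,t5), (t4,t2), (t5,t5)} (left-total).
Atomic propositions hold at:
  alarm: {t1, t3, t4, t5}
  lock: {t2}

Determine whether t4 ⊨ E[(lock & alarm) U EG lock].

No

Sat(lock & alarm) = ∅
EG lock: greatest fixpoint, start Z0 = {t2}, keep only states in Sat with some successor in Z. Already a fixed point.
Sat(EG lock) = {t2}
E[(lock & alarm) U EG lock]: least fixpoint, start Z0 = Sat(EG lock) = {t2}, add states in Sat(lock & alarm) with some successor in Z. Already a fixed point.
Sat(E[(lock & alarm) U EG lock]) = {t2}
t4 ∉ Sat(E[(lock & alarm) U EG lock]) = {t2}, so the formula does not hold at t4.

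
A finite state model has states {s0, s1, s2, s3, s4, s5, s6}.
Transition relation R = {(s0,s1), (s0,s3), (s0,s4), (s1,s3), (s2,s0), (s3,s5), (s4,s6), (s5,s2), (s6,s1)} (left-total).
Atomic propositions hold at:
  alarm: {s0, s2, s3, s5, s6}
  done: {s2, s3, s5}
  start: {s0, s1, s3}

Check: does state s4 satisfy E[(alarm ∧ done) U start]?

No

Sat(alarm ∧ done) = {s2, s3, s5}
E[(alarm ∧ done) U start]: least fixpoint, start Z0 = Sat(start) = {s0, s1, s3}, add states in Sat(alarm ∧ done) with some successor in Z. Z1 = {s0, s1, s2, s3}; Z2 = {s0, s1, s2, s3, s5}; fixed.
Sat(E[(alarm ∧ done) U start]) = {s0, s1, s2, s3, s5}
s4 ∉ Sat(E[(alarm ∧ done) U start]) = {s0, s1, s2, s3, s5}, so the formula does not hold at s4.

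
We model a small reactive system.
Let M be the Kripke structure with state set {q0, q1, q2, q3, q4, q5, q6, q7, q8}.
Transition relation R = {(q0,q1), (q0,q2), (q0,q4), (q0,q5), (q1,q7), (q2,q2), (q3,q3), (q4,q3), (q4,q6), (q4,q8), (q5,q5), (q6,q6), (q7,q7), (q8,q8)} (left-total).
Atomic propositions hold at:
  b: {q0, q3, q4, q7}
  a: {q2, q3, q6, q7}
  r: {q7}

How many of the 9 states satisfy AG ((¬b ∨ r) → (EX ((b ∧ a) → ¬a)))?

Sat(¬b) = {q1, q2, q5, q6, q8}
Sat(¬b ∨ r) = {q1, q2, q5, q6, q7, q8}
Sat(b ∧ a) = {q3, q7}
Sat(¬a) = {q0, q1, q4, q5, q8}
Sat((b ∧ a) → ¬a) = {q0, q1, q2, q4, q5, q6, q8}
Sat(EX ((b ∧ a) → ¬a)) = {s : some successor in {q0, q1, q2, q4, q5, q6, q8}} = {q0, q2, q4, q5, q6, q8}
Sat((¬b ∨ r) → (EX ((b ∧ a) → ¬a))) = {q0, q2, q3, q4, q5, q6, q8}
AG ((¬b ∨ r) → (EX ((b ∧ a) → ¬a))): greatest fixpoint, start Z0 = {q0, q2, q3, q4, q5, q6, q8}, keep only states in Sat with every successor in Z. Z1 = {q2, q3, q4, q5, q6, q8}; fixed.
Sat(AG ((¬b ∨ r) → (EX ((b ∧ a) → ¬a)))) = {q2, q3, q4, q5, q6, q8}
|Sat(AG ((¬b ∨ r) → (EX ((b ∧ a) → ¬a))))| = |{q2, q3, q4, q5, q6, q8}| = 6.

6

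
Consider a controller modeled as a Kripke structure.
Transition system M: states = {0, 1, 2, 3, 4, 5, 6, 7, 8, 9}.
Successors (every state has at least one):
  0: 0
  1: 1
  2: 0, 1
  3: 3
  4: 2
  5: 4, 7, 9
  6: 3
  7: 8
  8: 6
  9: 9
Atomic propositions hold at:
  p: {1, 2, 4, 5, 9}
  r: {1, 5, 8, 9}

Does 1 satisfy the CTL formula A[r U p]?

A[r U p]: least fixpoint, start Z0 = Sat(p) = {1, 2, 4, 5, 9}, add states in Sat(r) with every successor in Z. Already a fixed point.
Sat(A[r U p]) = {1, 2, 4, 5, 9}
1 ∈ Sat(A[r U p]) = {1, 2, 4, 5, 9}, so the formula holds at 1.

Yes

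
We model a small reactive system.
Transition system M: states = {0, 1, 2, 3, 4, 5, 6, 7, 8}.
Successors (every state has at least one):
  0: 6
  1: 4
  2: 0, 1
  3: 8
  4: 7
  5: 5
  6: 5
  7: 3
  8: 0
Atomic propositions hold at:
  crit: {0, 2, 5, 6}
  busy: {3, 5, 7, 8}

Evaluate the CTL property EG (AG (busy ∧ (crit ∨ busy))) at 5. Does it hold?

Yes

Sat(crit ∨ busy) = {0, 2, 3, 5, 6, 7, 8}
Sat(busy ∧ (crit ∨ busy)) = {3, 5, 7, 8}
AG (busy ∧ (crit ∨ busy)): greatest fixpoint, start Z0 = {3, 5, 7, 8}, keep only states in Sat with every successor in Z. Z1 = {3, 5, 7}; Z2 = {5, 7}; Z3 = {5}; fixed.
Sat(AG (busy ∧ (crit ∨ busy))) = {5}
EG (AG (busy ∧ (crit ∨ busy))): greatest fixpoint, start Z0 = {5}, keep only states in Sat with some successor in Z. Already a fixed point.
Sat(EG (AG (busy ∧ (crit ∨ busy)))) = {5}
5 ∈ Sat(EG (AG (busy ∧ (crit ∨ busy)))) = {5}, so the formula holds at 5.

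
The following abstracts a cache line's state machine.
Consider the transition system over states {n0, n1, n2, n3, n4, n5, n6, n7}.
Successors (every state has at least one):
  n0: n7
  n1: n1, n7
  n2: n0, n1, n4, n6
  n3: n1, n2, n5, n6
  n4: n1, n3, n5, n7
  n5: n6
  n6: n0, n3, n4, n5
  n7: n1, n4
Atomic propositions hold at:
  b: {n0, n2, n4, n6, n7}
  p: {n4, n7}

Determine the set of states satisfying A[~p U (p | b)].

Sat(~p) = {n0, n1, n2, n3, n5, n6}
Sat(p | b) = {n0, n2, n4, n6, n7}
A[~p U (p | b)]: least fixpoint, start Z0 = Sat((p | b)) = {n0, n2, n4, n6, n7}, add states in Sat(~p) with every successor in Z. Z1 = {n0, n2, n4, n5, n6, n7}; fixed.
Sat(A[~p U (p | b)]) = {n0, n2, n4, n5, n6, n7}

{n0, n2, n4, n5, n6, n7}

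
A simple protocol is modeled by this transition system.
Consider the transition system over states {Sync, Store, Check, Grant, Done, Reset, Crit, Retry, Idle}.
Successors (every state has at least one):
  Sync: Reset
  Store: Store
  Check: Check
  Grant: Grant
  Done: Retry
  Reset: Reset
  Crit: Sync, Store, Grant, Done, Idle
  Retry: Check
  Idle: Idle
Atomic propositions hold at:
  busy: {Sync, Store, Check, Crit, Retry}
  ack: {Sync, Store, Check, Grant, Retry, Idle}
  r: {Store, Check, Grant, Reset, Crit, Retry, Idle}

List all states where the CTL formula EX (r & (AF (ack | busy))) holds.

Sat(ack | busy) = {Sync, Store, Check, Grant, Crit, Retry, Idle}
AF (ack | busy): least fixpoint, start Z0 = {Sync, Store, Check, Grant, Crit, Retry, Idle}, add states with every successor in Z. Z1 = {Sync, Store, Check, Grant, Done, Crit, Retry, Idle}; fixed.
Sat(AF (ack | busy)) = {Sync, Store, Check, Grant, Done, Crit, Retry, Idle}
Sat(r & (AF (ack | busy))) = {Store, Check, Grant, Crit, Retry, Idle}
Sat(EX (r & (AF (ack | busy)))) = {s : some successor in {Store, Check, Grant, Crit, Retry, Idle}} = {Store, Check, Grant, Done, Crit, Retry, Idle}

{Store, Check, Grant, Done, Crit, Retry, Idle}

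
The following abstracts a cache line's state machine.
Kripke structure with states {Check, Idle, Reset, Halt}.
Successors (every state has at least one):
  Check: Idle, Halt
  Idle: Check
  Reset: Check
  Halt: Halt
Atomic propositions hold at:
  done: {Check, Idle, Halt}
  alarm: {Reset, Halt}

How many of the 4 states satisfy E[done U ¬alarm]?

Sat(¬alarm) = {Check, Idle}
E[done U ¬alarm]: least fixpoint, start Z0 = Sat(¬alarm) = {Check, Idle}, add states in Sat(done) with some successor in Z. Already a fixed point.
Sat(E[done U ¬alarm]) = {Check, Idle}
|Sat(E[done U ¬alarm])| = |{Check, Idle}| = 2.

2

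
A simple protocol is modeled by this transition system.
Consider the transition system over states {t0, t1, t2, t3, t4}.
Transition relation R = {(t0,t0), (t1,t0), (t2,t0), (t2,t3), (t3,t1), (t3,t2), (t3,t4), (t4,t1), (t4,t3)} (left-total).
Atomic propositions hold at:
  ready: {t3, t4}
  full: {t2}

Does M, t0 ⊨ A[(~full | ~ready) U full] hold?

No

Sat(~full) = {t0, t1, t3, t4}
Sat(~ready) = {t0, t1, t2}
Sat(~full | ~ready) = {t0, t1, t2, t3, t4}
A[(~full | ~ready) U full]: least fixpoint, start Z0 = Sat(full) = {t2}, add states in Sat(~full | ~ready) with every successor in Z. Already a fixed point.
Sat(A[(~full | ~ready) U full]) = {t2}
t0 ∉ Sat(A[(~full | ~ready) U full]) = {t2}, so the formula does not hold at t0.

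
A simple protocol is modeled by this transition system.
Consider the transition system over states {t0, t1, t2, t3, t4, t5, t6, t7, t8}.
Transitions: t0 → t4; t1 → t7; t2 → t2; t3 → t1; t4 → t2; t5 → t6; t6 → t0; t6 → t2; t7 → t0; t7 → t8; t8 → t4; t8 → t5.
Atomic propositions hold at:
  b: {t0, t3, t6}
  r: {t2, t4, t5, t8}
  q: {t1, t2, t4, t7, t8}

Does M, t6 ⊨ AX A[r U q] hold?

A[r U q]: least fixpoint, start Z0 = Sat(q) = {t1, t2, t4, t7, t8}, add states in Sat(r) with every successor in Z. Already a fixed point.
Sat(A[r U q]) = {t1, t2, t4, t7, t8}
Sat(AX A[r U q]) = {s : every successor in {t1, t2, t4, t7, t8}} = {t0, t1, t2, t3, t4}
t6 ∉ Sat(AX A[r U q]) = {t0, t1, t2, t3, t4}, so the formula does not hold at t6.

No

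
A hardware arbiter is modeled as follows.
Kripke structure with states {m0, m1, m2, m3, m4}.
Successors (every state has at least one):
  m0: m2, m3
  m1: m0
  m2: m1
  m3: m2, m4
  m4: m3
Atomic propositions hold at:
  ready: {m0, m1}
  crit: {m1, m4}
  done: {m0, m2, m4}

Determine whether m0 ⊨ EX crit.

No

Sat(EX crit) = {s : some successor in {m1, m4}} = {m2, m3}
m0 ∉ Sat(EX crit) = {m2, m3}, so the formula does not hold at m0.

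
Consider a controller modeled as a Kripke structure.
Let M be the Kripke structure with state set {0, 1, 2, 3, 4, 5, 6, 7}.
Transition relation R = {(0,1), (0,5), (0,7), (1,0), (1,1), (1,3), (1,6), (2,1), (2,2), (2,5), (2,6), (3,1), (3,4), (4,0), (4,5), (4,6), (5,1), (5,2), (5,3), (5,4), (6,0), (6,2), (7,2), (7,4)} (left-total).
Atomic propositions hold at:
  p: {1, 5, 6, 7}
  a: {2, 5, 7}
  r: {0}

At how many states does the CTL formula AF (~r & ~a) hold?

4

Sat(~r) = {1, 2, 3, 4, 5, 6, 7}
Sat(~a) = {0, 1, 3, 4, 6}
Sat(~r & ~a) = {1, 3, 4, 6}
AF (~r & ~a): least fixpoint, start Z0 = {1, 3, 4, 6}, add states with every successor in Z. Already a fixed point.
Sat(AF (~r & ~a)) = {1, 3, 4, 6}
|Sat(AF (~r & ~a))| = |{1, 3, 4, 6}| = 4.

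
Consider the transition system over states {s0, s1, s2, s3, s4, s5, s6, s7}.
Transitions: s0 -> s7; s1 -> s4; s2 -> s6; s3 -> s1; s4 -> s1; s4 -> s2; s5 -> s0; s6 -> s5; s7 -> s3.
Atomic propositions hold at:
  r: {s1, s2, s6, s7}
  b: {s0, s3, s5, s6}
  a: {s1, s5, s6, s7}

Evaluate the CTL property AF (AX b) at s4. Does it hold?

Sat(AX b) = {s : every successor in {s0, s3, s5, s6}} = {s2, s5, s6, s7}
AF (AX b): least fixpoint, start Z0 = {s2, s5, s6, s7}, add states with every successor in Z. Z1 = {s0, s2, s5, s6, s7}; fixed.
Sat(AF (AX b)) = {s0, s2, s5, s6, s7}
s4 ∉ Sat(AF (AX b)) = {s0, s2, s5, s6, s7}, so the formula does not hold at s4.

No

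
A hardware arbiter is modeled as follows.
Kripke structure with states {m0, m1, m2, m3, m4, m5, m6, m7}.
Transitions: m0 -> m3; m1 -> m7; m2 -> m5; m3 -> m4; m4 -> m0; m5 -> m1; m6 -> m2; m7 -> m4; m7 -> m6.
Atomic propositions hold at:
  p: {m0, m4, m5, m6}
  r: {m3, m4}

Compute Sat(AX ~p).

{m0, m1, m5, m6}

Sat(~p) = {m1, m2, m3, m7}
Sat(AX ~p) = {s : every successor in {m1, m2, m3, m7}} = {m0, m1, m5, m6}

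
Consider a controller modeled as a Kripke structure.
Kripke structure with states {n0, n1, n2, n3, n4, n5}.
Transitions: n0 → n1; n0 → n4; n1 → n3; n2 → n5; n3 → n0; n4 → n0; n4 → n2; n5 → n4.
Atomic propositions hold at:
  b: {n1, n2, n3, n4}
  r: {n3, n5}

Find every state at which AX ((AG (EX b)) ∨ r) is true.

{n1, n2}

Sat(EX b) = {s : some successor in {n1, n2, n3, n4}} = {n0, n1, n4, n5}
AG (EX b): greatest fixpoint, start Z0 = {n0, n1, n4, n5}, keep only states in Sat with every successor in Z. Z1 = {n0, n5}; Z2 = ∅; fixed.
Sat(AG (EX b)) = ∅
Sat((AG (EX b)) ∨ r) = {n3, n5}
Sat(AX ((AG (EX b)) ∨ r)) = {s : every successor in {n3, n5}} = {n1, n2}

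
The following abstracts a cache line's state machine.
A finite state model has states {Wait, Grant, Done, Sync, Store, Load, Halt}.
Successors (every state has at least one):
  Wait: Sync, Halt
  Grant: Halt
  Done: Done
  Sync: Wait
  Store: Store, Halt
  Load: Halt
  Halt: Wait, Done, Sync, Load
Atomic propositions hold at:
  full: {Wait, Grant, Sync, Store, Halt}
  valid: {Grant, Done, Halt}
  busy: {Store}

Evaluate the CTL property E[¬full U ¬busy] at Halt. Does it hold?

Sat(¬full) = {Done, Load}
Sat(¬busy) = {Wait, Grant, Done, Sync, Load, Halt}
E[¬full U ¬busy]: least fixpoint, start Z0 = Sat(¬busy) = {Wait, Grant, Done, Sync, Load, Halt}, add states in Sat(¬full) with some successor in Z. Already a fixed point.
Sat(E[¬full U ¬busy]) = {Wait, Grant, Done, Sync, Load, Halt}
Halt ∈ Sat(E[¬full U ¬busy]) = {Wait, Grant, Done, Sync, Load, Halt}, so the formula holds at Halt.

Yes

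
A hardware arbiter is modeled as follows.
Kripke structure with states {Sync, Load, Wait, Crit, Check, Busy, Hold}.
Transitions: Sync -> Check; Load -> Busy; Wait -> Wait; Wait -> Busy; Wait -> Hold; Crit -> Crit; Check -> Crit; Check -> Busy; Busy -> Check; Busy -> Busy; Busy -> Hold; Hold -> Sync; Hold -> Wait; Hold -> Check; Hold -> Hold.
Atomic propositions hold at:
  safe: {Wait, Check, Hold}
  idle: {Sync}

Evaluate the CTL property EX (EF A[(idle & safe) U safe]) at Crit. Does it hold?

No

Sat(idle & safe) = ∅
A[(idle & safe) U safe]: least fixpoint, start Z0 = Sat(safe) = {Wait, Check, Hold}, add states in Sat(idle & safe) with every successor in Z. Already a fixed point.
Sat(A[(idle & safe) U safe]) = {Wait, Check, Hold}
EF A[(idle & safe) U safe]: least fixpoint, start Z0 = {Wait, Check, Hold}, add states with some successor in Z. Z1 = {Sync, Wait, Check, Busy, Hold}; Z2 = {Sync, Load, Wait, Check, Busy, Hold}; fixed.
Sat(EF A[(idle & safe) U safe]) = {Sync, Load, Wait, Check, Busy, Hold}
Sat(EX (EF A[(idle & safe) U safe])) = {s : some successor in {Sync, Load, Wait, Check, Busy, Hold}} = {Sync, Load, Wait, Check, Busy, Hold}
Crit ∉ Sat(EX (EF A[(idle & safe) U safe])) = {Sync, Load, Wait, Check, Busy, Hold}, so the formula does not hold at Crit.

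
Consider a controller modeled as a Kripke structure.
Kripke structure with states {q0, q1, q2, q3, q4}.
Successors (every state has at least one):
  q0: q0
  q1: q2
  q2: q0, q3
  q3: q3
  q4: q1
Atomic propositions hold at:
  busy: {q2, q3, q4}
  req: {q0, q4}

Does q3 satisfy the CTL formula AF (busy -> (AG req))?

AG req: greatest fixpoint, start Z0 = {q0, q4}, keep only states in Sat with every successor in Z. Z1 = {q0}; fixed.
Sat(AG req) = {q0}
Sat(busy -> (AG req)) = {q0, q1}
AF (busy -> (AG req)): least fixpoint, start Z0 = {q0, q1}, add states with every successor in Z. Z1 = {q0, q1, q4}; fixed.
Sat(AF (busy -> (AG req))) = {q0, q1, q4}
q3 ∉ Sat(AF (busy -> (AG req))) = {q0, q1, q4}, so the formula does not hold at q3.

No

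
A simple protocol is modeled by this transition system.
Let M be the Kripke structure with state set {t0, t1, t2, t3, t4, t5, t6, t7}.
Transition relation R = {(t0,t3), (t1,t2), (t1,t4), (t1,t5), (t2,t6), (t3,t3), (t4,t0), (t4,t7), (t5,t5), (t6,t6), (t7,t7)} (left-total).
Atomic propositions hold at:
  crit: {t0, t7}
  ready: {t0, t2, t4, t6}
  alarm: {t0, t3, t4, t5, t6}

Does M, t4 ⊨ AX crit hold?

Sat(AX crit) = {s : every successor in {t0, t7}} = {t4, t7}
t4 ∈ Sat(AX crit) = {t4, t7}, so the formula holds at t4.

Yes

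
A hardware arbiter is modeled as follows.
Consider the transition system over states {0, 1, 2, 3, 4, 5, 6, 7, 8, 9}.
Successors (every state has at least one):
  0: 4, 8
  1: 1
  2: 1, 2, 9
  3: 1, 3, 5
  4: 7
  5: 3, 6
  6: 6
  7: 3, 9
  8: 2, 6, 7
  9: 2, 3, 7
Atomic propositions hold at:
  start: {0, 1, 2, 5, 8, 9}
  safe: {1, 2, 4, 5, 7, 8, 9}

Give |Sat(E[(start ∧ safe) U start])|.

Sat(start ∧ safe) = {1, 2, 5, 8, 9}
E[(start ∧ safe) U start]: least fixpoint, start Z0 = Sat(start) = {0, 1, 2, 5, 8, 9}, add states in Sat(start ∧ safe) with some successor in Z. Already a fixed point.
Sat(E[(start ∧ safe) U start]) = {0, 1, 2, 5, 8, 9}
|Sat(E[(start ∧ safe) U start])| = |{0, 1, 2, 5, 8, 9}| = 6.

6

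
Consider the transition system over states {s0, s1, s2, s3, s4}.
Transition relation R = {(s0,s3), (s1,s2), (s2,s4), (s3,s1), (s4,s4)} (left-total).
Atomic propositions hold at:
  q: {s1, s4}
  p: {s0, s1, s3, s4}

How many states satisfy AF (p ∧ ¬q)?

Sat(¬q) = {s0, s2, s3}
Sat(p ∧ ¬q) = {s0, s3}
AF (p ∧ ¬q): least fixpoint, start Z0 = {s0, s3}, add states with every successor in Z. Already a fixed point.
Sat(AF (p ∧ ¬q)) = {s0, s3}
|Sat(AF (p ∧ ¬q))| = |{s0, s3}| = 2.

2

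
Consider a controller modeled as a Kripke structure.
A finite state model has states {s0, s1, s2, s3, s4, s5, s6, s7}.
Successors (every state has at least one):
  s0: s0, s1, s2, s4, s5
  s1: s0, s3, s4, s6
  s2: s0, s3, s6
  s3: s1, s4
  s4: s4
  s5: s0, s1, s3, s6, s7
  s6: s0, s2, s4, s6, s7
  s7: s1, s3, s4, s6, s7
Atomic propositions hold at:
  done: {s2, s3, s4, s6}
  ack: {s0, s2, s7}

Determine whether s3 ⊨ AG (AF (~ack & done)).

Sat(~ack) = {s1, s3, s4, s5, s6}
Sat(~ack & done) = {s3, s4, s6}
AF (~ack & done): least fixpoint, start Z0 = {s3, s4, s6}, add states with every successor in Z. Already a fixed point.
Sat(AF (~ack & done)) = {s3, s4, s6}
AG (AF (~ack & done)): greatest fixpoint, start Z0 = {s3, s4, s6}, keep only states in Sat with every successor in Z. Z1 = {s4}; fixed.
Sat(AG (AF (~ack & done))) = {s4}
s3 ∉ Sat(AG (AF (~ack & done))) = {s4}, so the formula does not hold at s3.

No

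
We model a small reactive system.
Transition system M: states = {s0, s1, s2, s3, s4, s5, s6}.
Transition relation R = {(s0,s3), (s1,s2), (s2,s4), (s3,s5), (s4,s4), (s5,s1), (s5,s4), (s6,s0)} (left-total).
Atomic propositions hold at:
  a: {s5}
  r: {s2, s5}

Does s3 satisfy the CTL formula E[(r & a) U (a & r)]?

No

Sat(r & a) = {s5}
Sat(a & r) = {s5}
E[(r & a) U (a & r)]: least fixpoint, start Z0 = Sat((a & r)) = {s5}, add states in Sat(r & a) with some successor in Z. Already a fixed point.
Sat(E[(r & a) U (a & r)]) = {s5}
s3 ∉ Sat(E[(r & a) U (a & r)]) = {s5}, so the formula does not hold at s3.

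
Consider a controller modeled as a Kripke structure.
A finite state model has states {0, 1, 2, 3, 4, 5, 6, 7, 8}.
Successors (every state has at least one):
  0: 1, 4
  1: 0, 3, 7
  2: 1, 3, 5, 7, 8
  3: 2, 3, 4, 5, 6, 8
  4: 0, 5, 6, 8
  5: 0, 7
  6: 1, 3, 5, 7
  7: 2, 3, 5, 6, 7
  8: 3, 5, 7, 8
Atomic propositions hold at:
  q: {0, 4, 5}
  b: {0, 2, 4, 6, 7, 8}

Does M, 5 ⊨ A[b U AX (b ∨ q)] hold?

Sat(b ∨ q) = {0, 2, 4, 5, 6, 7, 8}
Sat(AX (b ∨ q)) = {s : every successor in {0, 2, 4, 5, 6, 7, 8}} = {4, 5}
A[b U AX (b ∨ q)]: least fixpoint, start Z0 = Sat(AX (b ∨ q)) = {4, 5}, add states in Sat(b) with every successor in Z. Already a fixed point.
Sat(A[b U AX (b ∨ q)]) = {4, 5}
5 ∈ Sat(A[b U AX (b ∨ q)]) = {4, 5}, so the formula holds at 5.

Yes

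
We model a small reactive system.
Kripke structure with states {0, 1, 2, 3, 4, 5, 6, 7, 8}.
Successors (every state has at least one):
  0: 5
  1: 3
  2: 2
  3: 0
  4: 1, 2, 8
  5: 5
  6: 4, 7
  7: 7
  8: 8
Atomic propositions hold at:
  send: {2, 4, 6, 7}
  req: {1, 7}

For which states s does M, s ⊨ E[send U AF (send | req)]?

{1, 2, 4, 6, 7}

Sat(send | req) = {1, 2, 4, 6, 7}
AF (send | req): least fixpoint, start Z0 = {1, 2, 4, 6, 7}, add states with every successor in Z. Already a fixed point.
Sat(AF (send | req)) = {1, 2, 4, 6, 7}
E[send U AF (send | req)]: least fixpoint, start Z0 = Sat(AF (send | req)) = {1, 2, 4, 6, 7}, add states in Sat(send) with some successor in Z. Already a fixed point.
Sat(E[send U AF (send | req)]) = {1, 2, 4, 6, 7}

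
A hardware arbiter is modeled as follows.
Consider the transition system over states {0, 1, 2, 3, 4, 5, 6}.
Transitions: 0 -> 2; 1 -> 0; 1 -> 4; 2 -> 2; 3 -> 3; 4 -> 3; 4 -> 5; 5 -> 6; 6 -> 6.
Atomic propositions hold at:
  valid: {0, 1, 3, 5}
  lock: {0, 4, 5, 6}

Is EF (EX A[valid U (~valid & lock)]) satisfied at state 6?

Yes

Sat(~valid) = {2, 4, 6}
Sat(~valid & lock) = {4, 6}
A[valid U (~valid & lock)]: least fixpoint, start Z0 = Sat((~valid & lock)) = {4, 6}, add states in Sat(valid) with every successor in Z. Z1 = {4, 5, 6}; fixed.
Sat(A[valid U (~valid & lock)]) = {4, 5, 6}
Sat(EX A[valid U (~valid & lock)]) = {s : some successor in {4, 5, 6}} = {1, 4, 5, 6}
EF (EX A[valid U (~valid & lock)]): least fixpoint, start Z0 = {1, 4, 5, 6}, add states with some successor in Z. Already a fixed point.
Sat(EF (EX A[valid U (~valid & lock)])) = {1, 4, 5, 6}
6 ∈ Sat(EF (EX A[valid U (~valid & lock)])) = {1, 4, 5, 6}, so the formula holds at 6.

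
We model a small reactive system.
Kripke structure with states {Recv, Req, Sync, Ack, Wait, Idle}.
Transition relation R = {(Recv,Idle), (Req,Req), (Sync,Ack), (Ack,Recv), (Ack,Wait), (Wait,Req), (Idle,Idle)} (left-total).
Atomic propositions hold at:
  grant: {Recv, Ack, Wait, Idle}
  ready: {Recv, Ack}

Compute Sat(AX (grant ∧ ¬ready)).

{Recv, Idle}

Sat(¬ready) = {Req, Sync, Wait, Idle}
Sat(grant ∧ ¬ready) = {Wait, Idle}
Sat(AX (grant ∧ ¬ready)) = {s : every successor in {Wait, Idle}} = {Recv, Idle}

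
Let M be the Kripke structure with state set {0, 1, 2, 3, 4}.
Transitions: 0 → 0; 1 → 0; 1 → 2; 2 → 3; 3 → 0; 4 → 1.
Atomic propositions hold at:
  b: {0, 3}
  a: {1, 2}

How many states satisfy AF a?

AF a: least fixpoint, start Z0 = {1, 2}, add states with every successor in Z. Z1 = {1, 2, 4}; fixed.
Sat(AF a) = {1, 2, 4}
|Sat(AF a)| = |{1, 2, 4}| = 3.

3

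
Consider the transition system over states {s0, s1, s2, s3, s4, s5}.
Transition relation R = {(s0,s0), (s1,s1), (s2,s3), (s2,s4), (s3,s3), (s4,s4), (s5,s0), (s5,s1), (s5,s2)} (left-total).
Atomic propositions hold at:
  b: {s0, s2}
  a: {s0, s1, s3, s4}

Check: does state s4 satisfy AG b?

AG b: greatest fixpoint, start Z0 = {s0, s2}, keep only states in Sat with every successor in Z. Z1 = {s0}; fixed.
Sat(AG b) = {s0}
s4 ∉ Sat(AG b) = {s0}, so the formula does not hold at s4.

No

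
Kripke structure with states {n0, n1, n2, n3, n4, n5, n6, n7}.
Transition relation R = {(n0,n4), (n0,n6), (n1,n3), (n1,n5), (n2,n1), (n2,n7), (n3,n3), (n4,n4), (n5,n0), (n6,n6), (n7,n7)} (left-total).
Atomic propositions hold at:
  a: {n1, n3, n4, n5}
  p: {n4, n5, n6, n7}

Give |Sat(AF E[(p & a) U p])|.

5

Sat(p & a) = {n4, n5}
E[(p & a) U p]: least fixpoint, start Z0 = Sat(p) = {n4, n5, n6, n7}, add states in Sat(p & a) with some successor in Z. Already a fixed point.
Sat(E[(p & a) U p]) = {n4, n5, n6, n7}
AF E[(p & a) U p]: least fixpoint, start Z0 = {n4, n5, n6, n7}, add states with every successor in Z. Z1 = {n0, n4, n5, n6, n7}; fixed.
Sat(AF E[(p & a) U p]) = {n0, n4, n5, n6, n7}
|Sat(AF E[(p & a) U p])| = |{n0, n4, n5, n6, n7}| = 5.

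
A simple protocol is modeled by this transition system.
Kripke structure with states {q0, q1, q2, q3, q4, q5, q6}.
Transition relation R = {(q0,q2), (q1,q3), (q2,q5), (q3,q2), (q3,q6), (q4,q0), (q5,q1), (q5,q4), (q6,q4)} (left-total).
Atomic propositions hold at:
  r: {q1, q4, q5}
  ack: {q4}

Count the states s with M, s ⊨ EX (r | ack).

Sat(r | ack) = {q1, q4, q5}
Sat(EX (r | ack)) = {s : some successor in {q1, q4, q5}} = {q2, q5, q6}
|Sat(EX (r | ack))| = |{q2, q5, q6}| = 3.

3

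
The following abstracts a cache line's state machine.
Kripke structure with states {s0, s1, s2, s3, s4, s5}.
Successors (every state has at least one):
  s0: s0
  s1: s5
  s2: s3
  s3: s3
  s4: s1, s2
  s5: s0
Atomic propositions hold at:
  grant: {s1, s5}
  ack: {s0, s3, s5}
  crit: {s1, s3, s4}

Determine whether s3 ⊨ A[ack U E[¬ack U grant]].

Sat(¬ack) = {s1, s2, s4}
E[¬ack U grant]: least fixpoint, start Z0 = Sat(grant) = {s1, s5}, add states in Sat(¬ack) with some successor in Z. Z1 = {s1, s4, s5}; fixed.
Sat(E[¬ack U grant]) = {s1, s4, s5}
A[ack U E[¬ack U grant]]: least fixpoint, start Z0 = Sat(E[¬ack U grant]) = {s1, s4, s5}, add states in Sat(ack) with every successor in Z. Already a fixed point.
Sat(A[ack U E[¬ack U grant]]) = {s1, s4, s5}
s3 ∉ Sat(A[ack U E[¬ack U grant]]) = {s1, s4, s5}, so the formula does not hold at s3.

No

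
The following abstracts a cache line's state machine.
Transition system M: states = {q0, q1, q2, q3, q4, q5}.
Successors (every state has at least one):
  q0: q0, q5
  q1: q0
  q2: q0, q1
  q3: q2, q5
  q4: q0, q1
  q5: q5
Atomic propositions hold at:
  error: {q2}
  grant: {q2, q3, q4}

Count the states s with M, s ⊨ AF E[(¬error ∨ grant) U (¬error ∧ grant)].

Sat(¬error) = {q0, q1, q3, q4, q5}
Sat(¬error ∨ grant) = {q0, q1, q2, q3, q4, q5}
Sat(¬error ∧ grant) = {q3, q4}
E[(¬error ∨ grant) U (¬error ∧ grant)]: least fixpoint, start Z0 = Sat((¬error ∧ grant)) = {q3, q4}, add states in Sat(¬error ∨ grant) with some successor in Z. Already a fixed point.
Sat(E[(¬error ∨ grant) U (¬error ∧ grant)]) = {q3, q4}
AF E[(¬error ∨ grant) U (¬error ∧ grant)]: least fixpoint, start Z0 = {q3, q4}, add states with every successor in Z. Already a fixed point.
Sat(AF E[(¬error ∨ grant) U (¬error ∧ grant)]) = {q3, q4}
|Sat(AF E[(¬error ∨ grant) U (¬error ∧ grant)])| = |{q3, q4}| = 2.

2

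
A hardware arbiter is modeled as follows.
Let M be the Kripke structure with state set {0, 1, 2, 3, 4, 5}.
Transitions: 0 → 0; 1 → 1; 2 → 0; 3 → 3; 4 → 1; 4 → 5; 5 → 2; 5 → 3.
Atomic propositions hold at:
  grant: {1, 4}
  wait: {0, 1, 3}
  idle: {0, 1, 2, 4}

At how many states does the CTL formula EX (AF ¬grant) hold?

Sat(¬grant) = {0, 2, 3, 5}
AF ¬grant: least fixpoint, start Z0 = {0, 2, 3, 5}, add states with every successor in Z. Already a fixed point.
Sat(AF ¬grant) = {0, 2, 3, 5}
Sat(EX (AF ¬grant)) = {s : some successor in {0, 2, 3, 5}} = {0, 2, 3, 4, 5}
|Sat(EX (AF ¬grant))| = |{0, 2, 3, 4, 5}| = 5.

5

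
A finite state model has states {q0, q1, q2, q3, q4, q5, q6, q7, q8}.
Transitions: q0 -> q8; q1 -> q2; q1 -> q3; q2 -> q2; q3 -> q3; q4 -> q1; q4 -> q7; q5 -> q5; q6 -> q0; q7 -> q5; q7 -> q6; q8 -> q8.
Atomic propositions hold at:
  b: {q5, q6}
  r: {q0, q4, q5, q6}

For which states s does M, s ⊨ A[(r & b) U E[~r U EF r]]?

Sat(r & b) = {q5, q6}
Sat(~r) = {q1, q2, q3, q7, q8}
EF r: least fixpoint, start Z0 = {q0, q4, q5, q6}, add states with some successor in Z. Z1 = {q0, q4, q5, q6, q7}; fixed.
Sat(EF r) = {q0, q4, q5, q6, q7}
E[~r U EF r]: least fixpoint, start Z0 = Sat(EF r) = {q0, q4, q5, q6, q7}, add states in Sat(~r) with some successor in Z. Already a fixed point.
Sat(E[~r U EF r]) = {q0, q4, q5, q6, q7}
A[(r & b) U E[~r U EF r]]: least fixpoint, start Z0 = Sat(E[~r U EF r]) = {q0, q4, q5, q6, q7}, add states in Sat(r & b) with every successor in Z. Already a fixed point.
Sat(A[(r & b) U E[~r U EF r]]) = {q0, q4, q5, q6, q7}

{q0, q4, q5, q6, q7}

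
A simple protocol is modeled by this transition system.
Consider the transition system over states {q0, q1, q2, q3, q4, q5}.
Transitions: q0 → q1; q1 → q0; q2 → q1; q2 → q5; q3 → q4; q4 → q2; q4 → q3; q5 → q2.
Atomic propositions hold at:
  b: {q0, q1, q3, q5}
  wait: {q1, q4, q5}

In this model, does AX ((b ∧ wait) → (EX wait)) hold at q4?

Sat(b ∧ wait) = {q1, q5}
Sat(EX wait) = {s : some successor in {q1, q4, q5}} = {q0, q2, q3}
Sat((b ∧ wait) → (EX wait)) = {q0, q2, q3, q4}
Sat(AX ((b ∧ wait) → (EX wait))) = {s : every successor in {q0, q2, q3, q4}} = {q1, q3, q4, q5}
q4 ∈ Sat(AX ((b ∧ wait) → (EX wait))) = {q1, q3, q4, q5}, so the formula holds at q4.

Yes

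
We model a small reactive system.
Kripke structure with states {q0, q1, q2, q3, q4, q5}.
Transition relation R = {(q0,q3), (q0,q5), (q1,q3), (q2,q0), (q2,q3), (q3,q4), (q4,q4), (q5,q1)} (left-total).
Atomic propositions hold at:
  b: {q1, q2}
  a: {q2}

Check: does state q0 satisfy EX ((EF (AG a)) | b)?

AG a: greatest fixpoint, start Z0 = {q2}, keep only states in Sat with every successor in Z. Z1 = ∅; fixed.
Sat(AG a) = ∅
EF (AG a): least fixpoint, start Z0 = ∅, add states with some successor in Z. Already a fixed point.
Sat(EF (AG a)) = ∅
Sat((EF (AG a)) | b) = {q1, q2}
Sat(EX ((EF (AG a)) | b)) = {s : some successor in {q1, q2}} = {q5}
q0 ∉ Sat(EX ((EF (AG a)) | b)) = {q5}, so the formula does not hold at q0.

No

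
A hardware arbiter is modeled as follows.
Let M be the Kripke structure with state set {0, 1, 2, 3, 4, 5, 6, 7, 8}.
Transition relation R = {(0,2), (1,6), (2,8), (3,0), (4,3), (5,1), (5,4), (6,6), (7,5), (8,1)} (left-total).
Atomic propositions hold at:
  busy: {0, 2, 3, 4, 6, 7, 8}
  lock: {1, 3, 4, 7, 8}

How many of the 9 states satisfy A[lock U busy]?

8

A[lock U busy]: least fixpoint, start Z0 = Sat(busy) = {0, 2, 3, 4, 6, 7, 8}, add states in Sat(lock) with every successor in Z. Z1 = {0, 1, 2, 3, 4, 6, 7, 8}; fixed.
Sat(A[lock U busy]) = {0, 1, 2, 3, 4, 6, 7, 8}
|Sat(A[lock U busy])| = |{0, 1, 2, 3, 4, 6, 7, 8}| = 8.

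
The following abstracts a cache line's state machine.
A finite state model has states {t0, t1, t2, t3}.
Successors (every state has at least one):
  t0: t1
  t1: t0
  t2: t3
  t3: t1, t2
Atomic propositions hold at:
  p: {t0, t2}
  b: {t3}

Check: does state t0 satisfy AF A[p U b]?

A[p U b]: least fixpoint, start Z0 = Sat(b) = {t3}, add states in Sat(p) with every successor in Z. Z1 = {t2, t3}; fixed.
Sat(A[p U b]) = {t2, t3}
AF A[p U b]: least fixpoint, start Z0 = {t2, t3}, add states with every successor in Z. Already a fixed point.
Sat(AF A[p U b]) = {t2, t3}
t0 ∉ Sat(AF A[p U b]) = {t2, t3}, so the formula does not hold at t0.

No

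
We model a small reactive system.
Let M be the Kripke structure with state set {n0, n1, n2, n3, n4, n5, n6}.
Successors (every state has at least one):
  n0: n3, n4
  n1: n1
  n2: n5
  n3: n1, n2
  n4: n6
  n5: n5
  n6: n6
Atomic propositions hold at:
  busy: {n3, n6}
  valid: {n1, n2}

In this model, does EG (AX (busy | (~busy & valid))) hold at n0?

Sat(~busy) = {n0, n1, n2, n4, n5}
Sat(~busy & valid) = {n1, n2}
Sat(busy | (~busy & valid)) = {n1, n2, n3, n6}
Sat(AX (busy | (~busy & valid))) = {s : every successor in {n1, n2, n3, n6}} = {n1, n3, n4, n6}
EG (AX (busy | (~busy & valid))): greatest fixpoint, start Z0 = {n1, n3, n4, n6}, keep only states in Sat with some successor in Z. Already a fixed point.
Sat(EG (AX (busy | (~busy & valid)))) = {n1, n3, n4, n6}
n0 ∉ Sat(EG (AX (busy | (~busy & valid)))) = {n1, n3, n4, n6}, so the formula does not hold at n0.

No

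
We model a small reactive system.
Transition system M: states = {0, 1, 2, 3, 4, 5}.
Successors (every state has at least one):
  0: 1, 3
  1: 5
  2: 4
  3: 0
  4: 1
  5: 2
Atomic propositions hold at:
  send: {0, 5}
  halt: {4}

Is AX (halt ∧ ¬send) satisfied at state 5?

No

Sat(¬send) = {1, 2, 3, 4}
Sat(halt ∧ ¬send) = {4}
Sat(AX (halt ∧ ¬send)) = {s : every successor in {4}} = {2}
5 ∉ Sat(AX (halt ∧ ¬send)) = {2}, so the formula does not hold at 5.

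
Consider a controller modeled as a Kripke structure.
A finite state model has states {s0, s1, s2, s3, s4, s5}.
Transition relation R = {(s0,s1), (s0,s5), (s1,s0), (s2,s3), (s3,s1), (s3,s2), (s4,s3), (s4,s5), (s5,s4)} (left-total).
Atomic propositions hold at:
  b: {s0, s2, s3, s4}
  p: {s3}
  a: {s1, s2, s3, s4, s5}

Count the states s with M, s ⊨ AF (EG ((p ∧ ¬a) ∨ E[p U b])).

Sat(¬a) = {s0}
Sat(p ∧ ¬a) = ∅
E[p U b]: least fixpoint, start Z0 = Sat(b) = {s0, s2, s3, s4}, add states in Sat(p) with some successor in Z. Already a fixed point.
Sat(E[p U b]) = {s0, s2, s3, s4}
Sat((p ∧ ¬a) ∨ E[p U b]) = {s0, s2, s3, s4}
EG ((p ∧ ¬a) ∨ E[p U b]): greatest fixpoint, start Z0 = {s0, s2, s3, s4}, keep only states in Sat with some successor in Z. Z1 = {s2, s3, s4}; fixed.
Sat(EG ((p ∧ ¬a) ∨ E[p U b])) = {s2, s3, s4}
AF (EG ((p ∧ ¬a) ∨ E[p U b])): least fixpoint, start Z0 = {s2, s3, s4}, add states with every successor in Z. Z1 = {s2, s3, s4, s5}; fixed.
Sat(AF (EG ((p ∧ ¬a) ∨ E[p U b]))) = {s2, s3, s4, s5}
|Sat(AF (EG ((p ∧ ¬a) ∨ E[p U b])))| = |{s2, s3, s4, s5}| = 4.

4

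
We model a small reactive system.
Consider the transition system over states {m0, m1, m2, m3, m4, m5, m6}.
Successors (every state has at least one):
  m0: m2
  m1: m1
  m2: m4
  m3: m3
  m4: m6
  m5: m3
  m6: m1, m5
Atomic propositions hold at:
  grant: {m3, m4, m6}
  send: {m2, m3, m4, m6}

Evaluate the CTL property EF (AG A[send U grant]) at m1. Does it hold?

No

A[send U grant]: least fixpoint, start Z0 = Sat(grant) = {m3, m4, m6}, add states in Sat(send) with every successor in Z. Z1 = {m2, m3, m4, m6}; fixed.
Sat(A[send U grant]) = {m2, m3, m4, m6}
AG A[send U grant]: greatest fixpoint, start Z0 = {m2, m3, m4, m6}, keep only states in Sat with every successor in Z. Z1 = {m2, m3, m4}; Z2 = {m2, m3}; Z3 = {m3}; fixed.
Sat(AG A[send U grant]) = {m3}
EF (AG A[send U grant]): least fixpoint, start Z0 = {m3}, add states with some successor in Z. Z1 = {m3, m5}; Z2 = {m3, m5, m6}; Z3 = {m3, m4, m5, m6}; Z4 = {m2, m3, m4, m5, m6}; Z5 = {m0, m2, m3, m4, m5, m6}; fixed.
Sat(EF (AG A[send U grant])) = {m0, m2, m3, m4, m5, m6}
m1 ∉ Sat(EF (AG A[send U grant])) = {m0, m2, m3, m4, m5, m6}, so the formula does not hold at m1.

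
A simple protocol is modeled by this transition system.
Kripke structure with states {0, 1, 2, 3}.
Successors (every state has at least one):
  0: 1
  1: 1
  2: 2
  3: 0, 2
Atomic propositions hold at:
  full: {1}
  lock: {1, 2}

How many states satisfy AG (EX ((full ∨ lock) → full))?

Sat(full ∨ lock) = {1, 2}
Sat((full ∨ lock) → full) = {0, 1, 3}
Sat(EX ((full ∨ lock) → full)) = {s : some successor in {0, 1, 3}} = {0, 1, 3}
AG (EX ((full ∨ lock) → full)): greatest fixpoint, start Z0 = {0, 1, 3}, keep only states in Sat with every successor in Z. Z1 = {0, 1}; fixed.
Sat(AG (EX ((full ∨ lock) → full))) = {0, 1}
|Sat(AG (EX ((full ∨ lock) → full)))| = |{0, 1}| = 2.

2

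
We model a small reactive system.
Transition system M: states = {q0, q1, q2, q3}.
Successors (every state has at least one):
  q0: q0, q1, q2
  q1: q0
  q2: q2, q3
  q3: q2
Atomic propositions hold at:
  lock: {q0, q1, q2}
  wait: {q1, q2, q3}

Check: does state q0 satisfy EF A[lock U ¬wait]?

Yes

Sat(¬wait) = {q0}
A[lock U ¬wait]: least fixpoint, start Z0 = Sat(¬wait) = {q0}, add states in Sat(lock) with every successor in Z. Z1 = {q0, q1}; fixed.
Sat(A[lock U ¬wait]) = {q0, q1}
EF A[lock U ¬wait]: least fixpoint, start Z0 = {q0, q1}, add states with some successor in Z. Already a fixed point.
Sat(EF A[lock U ¬wait]) = {q0, q1}
q0 ∈ Sat(EF A[lock U ¬wait]) = {q0, q1}, so the formula holds at q0.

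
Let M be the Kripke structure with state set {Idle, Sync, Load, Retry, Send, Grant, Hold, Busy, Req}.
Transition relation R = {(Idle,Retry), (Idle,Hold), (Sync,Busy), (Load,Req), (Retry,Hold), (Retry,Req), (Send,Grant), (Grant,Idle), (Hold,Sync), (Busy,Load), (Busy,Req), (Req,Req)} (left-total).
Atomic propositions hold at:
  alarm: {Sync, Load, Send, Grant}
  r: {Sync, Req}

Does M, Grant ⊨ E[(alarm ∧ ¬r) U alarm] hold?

Yes

Sat(¬r) = {Idle, Load, Retry, Send, Grant, Hold, Busy}
Sat(alarm ∧ ¬r) = {Load, Send, Grant}
E[(alarm ∧ ¬r) U alarm]: least fixpoint, start Z0 = Sat(alarm) = {Sync, Load, Send, Grant}, add states in Sat(alarm ∧ ¬r) with some successor in Z. Already a fixed point.
Sat(E[(alarm ∧ ¬r) U alarm]) = {Sync, Load, Send, Grant}
Grant ∈ Sat(E[(alarm ∧ ¬r) U alarm]) = {Sync, Load, Send, Grant}, so the formula holds at Grant.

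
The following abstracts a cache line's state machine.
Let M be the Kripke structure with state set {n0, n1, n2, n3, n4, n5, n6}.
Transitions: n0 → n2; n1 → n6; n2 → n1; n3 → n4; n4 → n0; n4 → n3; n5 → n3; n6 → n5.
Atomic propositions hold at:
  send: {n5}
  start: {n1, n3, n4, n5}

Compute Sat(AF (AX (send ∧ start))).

{n0, n1, n2, n6}

Sat(send ∧ start) = {n5}
Sat(AX (send ∧ start)) = {s : every successor in {n5}} = {n6}
AF (AX (send ∧ start)): least fixpoint, start Z0 = {n6}, add states with every successor in Z. Z1 = {n1, n6}; Z2 = {n1, n2, n6}; Z3 = {n0, n1, n2, n6}; fixed.
Sat(AF (AX (send ∧ start))) = {n0, n1, n2, n6}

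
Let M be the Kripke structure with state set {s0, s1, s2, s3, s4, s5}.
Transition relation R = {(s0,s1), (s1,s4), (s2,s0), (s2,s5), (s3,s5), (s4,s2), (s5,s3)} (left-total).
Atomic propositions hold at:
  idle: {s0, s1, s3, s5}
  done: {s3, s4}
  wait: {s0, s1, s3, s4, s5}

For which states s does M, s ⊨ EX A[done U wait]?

{s0, s1, s2, s3, s5}

A[done U wait]: least fixpoint, start Z0 = Sat(wait) = {s0, s1, s3, s4, s5}, add states in Sat(done) with every successor in Z. Already a fixed point.
Sat(A[done U wait]) = {s0, s1, s3, s4, s5}
Sat(EX A[done U wait]) = {s : some successor in {s0, s1, s3, s4, s5}} = {s0, s1, s2, s3, s5}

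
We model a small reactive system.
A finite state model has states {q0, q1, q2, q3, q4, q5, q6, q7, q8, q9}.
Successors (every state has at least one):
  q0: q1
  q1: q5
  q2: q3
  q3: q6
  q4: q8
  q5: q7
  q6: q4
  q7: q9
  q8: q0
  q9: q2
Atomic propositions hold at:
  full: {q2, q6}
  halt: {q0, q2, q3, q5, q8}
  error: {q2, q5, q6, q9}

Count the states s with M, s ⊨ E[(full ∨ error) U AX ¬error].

Sat(full ∨ error) = {q2, q5, q6, q9}
Sat(¬error) = {q0, q1, q3, q4, q7, q8}
Sat(AX ¬error) = {s : every successor in {q0, q1, q3, q4, q7, q8}} = {q0, q2, q4, q5, q6, q8}
E[(full ∨ error) U AX ¬error]: least fixpoint, start Z0 = Sat(AX ¬error) = {q0, q2, q4, q5, q6, q8}, add states in Sat(full ∨ error) with some successor in Z. Z1 = {q0, q2, q4, q5, q6, q8, q9}; fixed.
Sat(E[(full ∨ error) U AX ¬error]) = {q0, q2, q4, q5, q6, q8, q9}
|Sat(E[(full ∨ error) U AX ¬error])| = |{q0, q2, q4, q5, q6, q8, q9}| = 7.

7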